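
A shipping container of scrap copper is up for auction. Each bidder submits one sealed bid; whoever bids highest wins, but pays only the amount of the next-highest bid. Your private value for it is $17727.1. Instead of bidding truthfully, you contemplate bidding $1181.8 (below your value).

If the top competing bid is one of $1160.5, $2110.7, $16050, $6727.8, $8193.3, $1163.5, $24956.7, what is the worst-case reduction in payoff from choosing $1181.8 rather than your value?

$15616.4

$1160.5: same outcome either way → loss $0.
$2110.7: truthful gives $15616.4, deviation gives $0 → loss $15616.4.
$16050: truthful gives $1677.1, deviation gives $0 → loss $1677.1.
$6727.8: truthful gives $10999.3, deviation gives $0 → loss $10999.3.
$8193.3: truthful gives $9533.8, deviation gives $0 → loss $9533.8.
$1163.5: same outcome either way → loss $0.
$24956.7: same outcome either way → loss $0.
Maximum loss: $15616.4.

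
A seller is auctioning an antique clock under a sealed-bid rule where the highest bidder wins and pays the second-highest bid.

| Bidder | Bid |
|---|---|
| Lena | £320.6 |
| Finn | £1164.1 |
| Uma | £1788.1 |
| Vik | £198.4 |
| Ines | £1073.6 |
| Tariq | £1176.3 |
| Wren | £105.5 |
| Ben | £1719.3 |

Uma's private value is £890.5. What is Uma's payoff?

Highest bid: Uma at £1788.1, so Uma wins.
Second-highest bid: Ben at £1719.3 — that is the price the winner pays.
Uma's payoff = value − price = £890.5 − £1719.3 = −£828.8.

−£828.8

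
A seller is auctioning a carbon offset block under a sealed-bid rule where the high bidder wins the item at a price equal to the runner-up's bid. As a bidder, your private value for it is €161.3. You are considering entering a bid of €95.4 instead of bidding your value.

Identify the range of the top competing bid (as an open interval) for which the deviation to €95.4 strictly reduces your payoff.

If the competing bid is below €95.4, both bids win at the same price — no difference.
If it is above €161.3, both bids lose — no difference.
If it lies strictly between €95.4 and €161.3, bidding your value wins at a price below your value (positive payoff) while bidding €95.4 loses (payoff 0).
So the deviation strictly hurts on the open interval (€95.4, €161.3).
In a second-price auction your bid sets only whether you win, not what you pay, so bidding your true value is weakly dominant.

(€95.4, €161.3)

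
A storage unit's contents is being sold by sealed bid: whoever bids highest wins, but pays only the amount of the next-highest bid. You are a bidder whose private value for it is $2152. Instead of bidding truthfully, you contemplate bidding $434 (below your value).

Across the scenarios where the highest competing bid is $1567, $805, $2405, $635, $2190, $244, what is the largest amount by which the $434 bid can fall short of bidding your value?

$1517

$1567: truthful gives $585, deviation gives $0 → loss $585.
$805: truthful gives $1347, deviation gives $0 → loss $1347.
$2405: same outcome either way → loss $0.
$635: truthful gives $1517, deviation gives $0 → loss $1517.
$2190: same outcome either way → loss $0.
$244: same outcome either way → loss $0.
Maximum loss: $1517.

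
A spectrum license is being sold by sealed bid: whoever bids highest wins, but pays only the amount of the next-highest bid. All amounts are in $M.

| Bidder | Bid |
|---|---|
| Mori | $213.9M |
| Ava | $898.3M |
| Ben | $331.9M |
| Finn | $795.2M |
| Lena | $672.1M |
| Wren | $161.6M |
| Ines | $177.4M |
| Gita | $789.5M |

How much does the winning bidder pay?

$795.2M

Highest bid: Ava at $898.3M, so Ava wins.
Second-highest bid: Finn at $795.2M — that is the price the winner pays.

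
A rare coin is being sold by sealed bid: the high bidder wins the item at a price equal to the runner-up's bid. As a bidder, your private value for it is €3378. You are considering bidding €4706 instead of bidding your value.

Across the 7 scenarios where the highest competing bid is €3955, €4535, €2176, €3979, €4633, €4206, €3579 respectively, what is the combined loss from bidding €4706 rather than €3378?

€4619

The deviation costs you only when the competing bid falls strictly between €3378 and €4706; elsewhere both bids give the same outcome.
€3955: truthful payoff €0, deviation payoff −€577 → loss €577.
€4535: truthful payoff €0, deviation payoff −€1157 → loss €1157.
€2176: outcomes coincide → loss €0.
€3979: truthful payoff €0, deviation payoff −€601 → loss €601.
€4633: truthful payoff €0, deviation payoff −€1255 → loss €1255.
€4206: truthful payoff €0, deviation payoff −€828 → loss €828.
€3579: truthful payoff €0, deviation payoff −€201 → loss €201.
Total loss = €577 + €1157 + €601 + €1255 + €828 + €201 = €4619.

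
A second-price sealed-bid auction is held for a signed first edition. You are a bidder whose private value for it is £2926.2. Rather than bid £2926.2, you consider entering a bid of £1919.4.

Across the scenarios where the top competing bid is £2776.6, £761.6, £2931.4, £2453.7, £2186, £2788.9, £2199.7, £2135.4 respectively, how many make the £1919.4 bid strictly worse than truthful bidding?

6

The deviation hurts exactly when the highest competing bid lies strictly between £1919.4 and £2926.2 — underbidding then forfeits a profitable win.
£2776.6: inside the interval → strictly worse (loss £149.6).
£761.6: below both → same outcome either way.
£2931.4: above both → same outcome either way.
£2453.7: inside the interval → strictly worse (loss £472.5).
£2186: inside the interval → strictly worse (loss £740.2).
£2788.9: inside the interval → strictly worse (loss £137.3).
£2199.7: inside the interval → strictly worse (loss £726.5).
£2135.4: inside the interval → strictly worse (loss £790.8).
Count: 6.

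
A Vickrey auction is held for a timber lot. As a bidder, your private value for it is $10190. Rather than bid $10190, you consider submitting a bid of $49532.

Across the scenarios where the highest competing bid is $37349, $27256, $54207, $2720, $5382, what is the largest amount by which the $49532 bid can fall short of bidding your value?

$27159

$37349: truthful gives $0, deviation gives −$27159 → loss $27159.
$27256: truthful gives $0, deviation gives −$17066 → loss $17066.
$54207: same outcome either way → loss $0.
$2720: same outcome either way → loss $0.
$5382: same outcome either way → loss $0.
Maximum loss: $27159.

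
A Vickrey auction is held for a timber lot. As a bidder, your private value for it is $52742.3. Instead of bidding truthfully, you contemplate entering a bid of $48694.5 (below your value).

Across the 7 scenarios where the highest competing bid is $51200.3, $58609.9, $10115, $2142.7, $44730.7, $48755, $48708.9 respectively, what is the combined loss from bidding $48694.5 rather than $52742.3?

The deviation costs you only when the competing bid falls strictly between $48694.5 and $52742.3; elsewhere both bids give the same outcome.
$51200.3: truthful payoff $1542, deviation payoff $0 → loss $1542.
$58609.9: outcomes coincide → loss $0.
$10115: outcomes coincide → loss $0.
$2142.7: outcomes coincide → loss $0.
$44730.7: outcomes coincide → loss $0.
$48755: truthful payoff $3987.3, deviation payoff $0 → loss $3987.3.
$48708.9: truthful payoff $4033.4, deviation payoff $0 → loss $4033.4.
Total loss = $1542 + $3987.3 + $4033.4 = $9562.7.
Truthful bidding weakly dominates here: raising your bid can only win items priced above your value, and lowering it can only forfeit items priced below.

$9562.7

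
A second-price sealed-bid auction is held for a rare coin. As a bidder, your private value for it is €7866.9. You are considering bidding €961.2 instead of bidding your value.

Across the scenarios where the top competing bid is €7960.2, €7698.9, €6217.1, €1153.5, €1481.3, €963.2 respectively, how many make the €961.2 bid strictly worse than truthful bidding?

The deviation hurts exactly when the highest competing bid lies strictly between €961.2 and €7866.9 — underbidding then forfeits a profitable win.
€7960.2: above both → same outcome either way.
€7698.9: inside the interval → strictly worse (loss €168).
€6217.1: inside the interval → strictly worse (loss €1649.8).
€1153.5: inside the interval → strictly worse (loss €6713.4).
€1481.3: inside the interval → strictly worse (loss €6385.6).
€963.2: inside the interval → strictly worse (loss €6903.7).
Count: 5.

5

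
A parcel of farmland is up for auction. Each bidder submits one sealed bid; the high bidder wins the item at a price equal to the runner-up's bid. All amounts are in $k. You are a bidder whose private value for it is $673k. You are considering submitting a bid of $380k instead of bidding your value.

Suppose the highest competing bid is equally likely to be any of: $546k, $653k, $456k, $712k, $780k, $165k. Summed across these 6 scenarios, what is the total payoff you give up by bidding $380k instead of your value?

$364k

The deviation costs you only when the competing bid falls strictly between $380k and $673k; elsewhere both bids give the same outcome.
$546k: truthful payoff $127k, deviation payoff $0k → loss $127k.
$653k: truthful payoff $20k, deviation payoff $0k → loss $20k.
$456k: truthful payoff $217k, deviation payoff $0k → loss $217k.
$712k: outcomes coincide → loss $0k.
$780k: outcomes coincide → loss $0k.
$165k: outcomes coincide → loss $0k.
Total loss = $127k + $20k + $217k = $364k.
Truthful bidding weakly dominates here: raising your bid can only win items priced above your value, and lowering it can only forfeit items priced below.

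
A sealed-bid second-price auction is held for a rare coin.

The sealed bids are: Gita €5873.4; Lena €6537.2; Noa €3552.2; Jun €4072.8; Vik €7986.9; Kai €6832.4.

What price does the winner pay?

€6832.4

Highest bid: Vik at €7986.9, so Vik wins.
Second-highest bid: Kai at €6832.4 — that is the price the winner pays.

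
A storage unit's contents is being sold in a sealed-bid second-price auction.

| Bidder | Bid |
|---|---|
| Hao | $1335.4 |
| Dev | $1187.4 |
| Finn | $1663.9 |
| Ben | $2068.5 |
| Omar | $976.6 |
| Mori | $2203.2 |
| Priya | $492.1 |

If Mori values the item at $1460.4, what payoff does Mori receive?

Highest bid: Mori at $2203.2, so Mori wins.
Second-highest bid: Ben at $2068.5 — that is the price the winner pays.
Mori's payoff = value − price = $1460.4 − $2068.5 = −$608.1.

−$608.1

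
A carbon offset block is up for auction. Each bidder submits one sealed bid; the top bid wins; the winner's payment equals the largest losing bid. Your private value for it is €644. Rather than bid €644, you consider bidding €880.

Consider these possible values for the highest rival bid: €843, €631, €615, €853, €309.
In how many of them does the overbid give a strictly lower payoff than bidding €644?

2

The deviation hurts exactly when the highest competing bid lies strictly between €644 and €880 — overbidding then wins at a price above your value.
€843: inside the interval → strictly worse (loss €199).
€631: below both → same outcome either way.
€615: below both → same outcome either way.
€853: inside the interval → strictly worse (loss €209).
€309: below both → same outcome either way.
Count: 2.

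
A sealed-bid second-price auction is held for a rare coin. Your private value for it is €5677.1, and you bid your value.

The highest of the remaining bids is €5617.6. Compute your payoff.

Your bid €5677.1 exceeds the highest competing bid €5617.6, so you win.
In a second-price auction the winner pays the second-highest bid, €5617.6.
Payoff = value − price = €5677.1 − €5617.6 = €59.5.

€59.5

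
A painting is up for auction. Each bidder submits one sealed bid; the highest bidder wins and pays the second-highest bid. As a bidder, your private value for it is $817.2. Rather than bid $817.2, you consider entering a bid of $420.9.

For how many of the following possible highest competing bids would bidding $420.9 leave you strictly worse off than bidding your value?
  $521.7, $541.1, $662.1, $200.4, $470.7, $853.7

The deviation hurts exactly when the highest competing bid lies strictly between $420.9 and $817.2 — underbidding then forfeits a profitable win.
$521.7: inside the interval → strictly worse (loss $295.5).
$541.1: inside the interval → strictly worse (loss $276.1).
$662.1: inside the interval → strictly worse (loss $155.1).
$200.4: below both → same outcome either way.
$470.7: inside the interval → strictly worse (loss $346.5).
$853.7: above both → same outcome either way.
Count: 4.

4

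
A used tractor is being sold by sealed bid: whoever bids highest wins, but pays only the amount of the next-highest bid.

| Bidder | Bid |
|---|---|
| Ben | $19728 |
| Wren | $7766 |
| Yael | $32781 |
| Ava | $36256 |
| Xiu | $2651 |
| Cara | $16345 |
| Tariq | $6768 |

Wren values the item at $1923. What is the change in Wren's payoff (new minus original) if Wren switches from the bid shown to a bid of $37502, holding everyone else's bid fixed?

−$34333

The highest bid among the other bidders is $36256; Wren's bid doesn't change that.
Original bid $7766: Wren is not highest (top rival bid is $36256); payoff $0.
Alternative bid $37502: Wren is highest, pays the top rival bid $36256; payoff $1923 − $36256 = −$34333.
Change in payoff = −$34333 − ($0) = −$34333.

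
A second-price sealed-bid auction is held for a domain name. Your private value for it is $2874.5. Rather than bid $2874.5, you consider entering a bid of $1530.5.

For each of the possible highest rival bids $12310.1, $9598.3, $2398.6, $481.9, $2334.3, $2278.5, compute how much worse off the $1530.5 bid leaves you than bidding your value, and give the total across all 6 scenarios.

The deviation costs you only when the competing bid falls strictly between $1530.5 and $2874.5; elsewhere both bids give the same outcome.
$12310.1: outcomes coincide → loss $0.
$9598.3: outcomes coincide → loss $0.
$2398.6: truthful payoff $475.9, deviation payoff $0 → loss $475.9.
$481.9: outcomes coincide → loss $0.
$2334.3: truthful payoff $540.2, deviation payoff $0 → loss $540.2.
$2278.5: truthful payoff $596, deviation payoff $0 → loss $596.
Total loss = $475.9 + $540.2 + $596 = $1612.1.

$1612.1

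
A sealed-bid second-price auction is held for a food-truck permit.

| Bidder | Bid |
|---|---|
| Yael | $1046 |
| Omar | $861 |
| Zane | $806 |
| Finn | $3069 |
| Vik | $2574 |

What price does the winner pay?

$2574

Highest bid: Finn at $3069, so Finn wins.
Second-highest bid: Vik at $2574 — that is the price the winner pays.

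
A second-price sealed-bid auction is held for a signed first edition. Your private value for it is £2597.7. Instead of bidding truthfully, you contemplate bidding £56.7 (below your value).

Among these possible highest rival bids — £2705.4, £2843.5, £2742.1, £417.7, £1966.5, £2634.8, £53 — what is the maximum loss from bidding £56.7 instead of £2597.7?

£2705.4: same outcome either way → loss £0.
£2843.5: same outcome either way → loss £0.
£2742.1: same outcome either way → loss £0.
£417.7: truthful gives £2180, deviation gives £0 → loss £2180.
£1966.5: truthful gives £631.2, deviation gives £0 → loss £631.2.
£2634.8: same outcome either way → loss £0.
£53: same outcome either way → loss £0.
Maximum loss: £2180.

£2180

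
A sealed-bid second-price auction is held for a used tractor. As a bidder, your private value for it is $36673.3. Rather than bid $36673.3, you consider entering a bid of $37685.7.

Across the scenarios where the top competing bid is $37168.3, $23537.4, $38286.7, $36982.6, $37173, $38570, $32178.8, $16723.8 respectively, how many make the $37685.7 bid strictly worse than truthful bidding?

The deviation hurts exactly when the highest competing bid lies strictly between $36673.3 and $37685.7 — overbidding then wins at a price above your value.
$37168.3: inside the interval → strictly worse (loss $495).
$23537.4: below both → same outcome either way.
$38286.7: above both → same outcome either way.
$36982.6: inside the interval → strictly worse (loss $309.3).
$37173: inside the interval → strictly worse (loss $499.7).
$38570: above both → same outcome either way.
$32178.8: below both → same outcome either way.
$16723.8: below both → same outcome either way.
Count: 3.

3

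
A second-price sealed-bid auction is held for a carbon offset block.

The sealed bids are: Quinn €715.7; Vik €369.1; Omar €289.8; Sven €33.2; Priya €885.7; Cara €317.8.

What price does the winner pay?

Highest bid: Priya at €885.7, so Priya wins.
Second-highest bid: Quinn at €715.7 — that is the price the winner pays.

€715.7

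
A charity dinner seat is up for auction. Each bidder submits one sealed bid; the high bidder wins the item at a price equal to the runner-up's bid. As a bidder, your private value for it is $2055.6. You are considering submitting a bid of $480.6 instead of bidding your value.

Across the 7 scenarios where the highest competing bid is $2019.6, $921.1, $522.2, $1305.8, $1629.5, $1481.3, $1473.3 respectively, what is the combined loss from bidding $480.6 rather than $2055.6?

$5036.4

The deviation costs you only when the competing bid falls strictly between $480.6 and $2055.6; elsewhere both bids give the same outcome.
$2019.6: truthful payoff $36, deviation payoff $0 → loss $36.
$921.1: truthful payoff $1134.5, deviation payoff $0 → loss $1134.5.
$522.2: truthful payoff $1533.4, deviation payoff $0 → loss $1533.4.
$1305.8: truthful payoff $749.8, deviation payoff $0 → loss $749.8.
$1629.5: truthful payoff $426.1, deviation payoff $0 → loss $426.1.
$1481.3: truthful payoff $574.3, deviation payoff $0 → loss $574.3.
$1473.3: truthful payoff $582.3, deviation payoff $0 → loss $582.3.
Total loss = $36 + $1134.5 + $1533.4 + $749.8 + $426.1 + $574.3 + $582.3 = $5036.4.
Truthful bidding weakly dominates here: raising your bid can only win items priced above your value, and lowering it can only forfeit items priced below.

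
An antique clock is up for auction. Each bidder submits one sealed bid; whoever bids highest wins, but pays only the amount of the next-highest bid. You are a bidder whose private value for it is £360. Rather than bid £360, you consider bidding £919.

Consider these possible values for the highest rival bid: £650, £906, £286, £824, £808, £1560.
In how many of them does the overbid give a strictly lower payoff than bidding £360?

4

The deviation hurts exactly when the highest competing bid lies strictly between £360 and £919 — overbidding then wins at a price above your value.
£650: inside the interval → strictly worse (loss £290).
£906: inside the interval → strictly worse (loss £546).
£286: below both → same outcome either way.
£824: inside the interval → strictly worse (loss £464).
£808: inside the interval → strictly worse (loss £448).
£1560: above both → same outcome either way.
Count: 4.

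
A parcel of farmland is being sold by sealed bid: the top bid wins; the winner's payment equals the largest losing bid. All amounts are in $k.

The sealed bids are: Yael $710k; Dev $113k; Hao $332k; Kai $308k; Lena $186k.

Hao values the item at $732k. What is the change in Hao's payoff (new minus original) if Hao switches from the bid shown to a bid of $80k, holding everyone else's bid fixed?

The highest bid among the other bidders is $710k; Hao's bid doesn't change that.
Original bid $332k: Hao is not highest (top rival bid is $710k); payoff $0k.
Alternative bid $80k: Hao is not highest (top rival bid is $710k); payoff $0k.
Change in payoff = $0k − ($0k) = $0k.

$0k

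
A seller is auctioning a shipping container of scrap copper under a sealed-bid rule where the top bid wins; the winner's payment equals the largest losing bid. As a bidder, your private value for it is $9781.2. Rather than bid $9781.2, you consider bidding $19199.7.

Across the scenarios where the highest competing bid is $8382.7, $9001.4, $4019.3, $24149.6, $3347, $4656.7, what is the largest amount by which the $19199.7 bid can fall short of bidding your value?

$0

$8382.7: same outcome either way → loss $0.
$9001.4: same outcome either way → loss $0.
$4019.3: same outcome either way → loss $0.
$24149.6: same outcome either way → loss $0.
$3347: same outcome either way → loss $0.
$4656.7: same outcome either way → loss $0.
Maximum loss: $0.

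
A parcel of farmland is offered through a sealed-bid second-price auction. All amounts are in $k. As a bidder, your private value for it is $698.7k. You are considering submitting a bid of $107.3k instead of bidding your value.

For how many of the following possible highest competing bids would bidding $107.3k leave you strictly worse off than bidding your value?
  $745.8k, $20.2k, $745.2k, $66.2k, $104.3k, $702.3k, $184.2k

1

The deviation hurts exactly when the highest competing bid lies strictly between $107.3k and $698.7k — underbidding then forfeits a profitable win.
$745.8k: above both → same outcome either way.
$20.2k: below both → same outcome either way.
$745.2k: above both → same outcome either way.
$66.2k: below both → same outcome either way.
$104.3k: below both → same outcome either way.
$702.3k: above both → same outcome either way.
$184.2k: inside the interval → strictly worse (loss $514.5k).
Count: 1.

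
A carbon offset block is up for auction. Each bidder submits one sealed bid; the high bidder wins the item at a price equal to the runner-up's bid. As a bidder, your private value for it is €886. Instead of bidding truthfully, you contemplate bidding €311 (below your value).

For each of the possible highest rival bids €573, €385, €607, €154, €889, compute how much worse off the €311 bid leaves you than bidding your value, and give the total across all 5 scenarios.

The deviation costs you only when the competing bid falls strictly between €311 and €886; elsewhere both bids give the same outcome.
€573: truthful payoff €313, deviation payoff €0 → loss €313.
€385: truthful payoff €501, deviation payoff €0 → loss €501.
€607: truthful payoff €279, deviation payoff €0 → loss €279.
€154: outcomes coincide → loss €0.
€889: outcomes coincide → loss €0.
Total loss = €313 + €501 + €279 = €1093.

€1093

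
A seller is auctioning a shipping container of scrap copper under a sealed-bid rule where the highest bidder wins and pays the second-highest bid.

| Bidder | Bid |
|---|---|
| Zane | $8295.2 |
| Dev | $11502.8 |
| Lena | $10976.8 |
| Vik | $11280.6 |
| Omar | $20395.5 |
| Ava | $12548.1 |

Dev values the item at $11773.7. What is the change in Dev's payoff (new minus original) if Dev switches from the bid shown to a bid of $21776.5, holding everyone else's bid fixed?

The highest bid among the other bidders is $20395.5; Dev's bid doesn't change that.
Original bid $11502.8: Dev is not highest (top rival bid is $20395.5); payoff $0.
Alternative bid $21776.5: Dev is highest, pays the top rival bid $20395.5; payoff $11773.7 − $20395.5 = −$8621.8.
Change in payoff = −$8621.8 − ($0) = −$8621.8.

−$8621.8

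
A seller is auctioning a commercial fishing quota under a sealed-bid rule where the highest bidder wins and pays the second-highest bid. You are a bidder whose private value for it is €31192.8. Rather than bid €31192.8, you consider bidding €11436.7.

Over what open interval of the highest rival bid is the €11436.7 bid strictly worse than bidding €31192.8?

(€11436.7, €31192.8)

If the competing bid is below €11436.7, both bids win at the same price — no difference.
If it is above €31192.8, both bids lose — no difference.
If it lies strictly between €11436.7 and €31192.8, bidding your value wins at a price below your value (positive payoff) while bidding €11436.7 loses (payoff 0).
So the deviation strictly hurts on the open interval (€11436.7, €31192.8).
Because the price is fixed by the runner-up's bid, deviating from your value can only change a good outcome into a bad one — never the reverse.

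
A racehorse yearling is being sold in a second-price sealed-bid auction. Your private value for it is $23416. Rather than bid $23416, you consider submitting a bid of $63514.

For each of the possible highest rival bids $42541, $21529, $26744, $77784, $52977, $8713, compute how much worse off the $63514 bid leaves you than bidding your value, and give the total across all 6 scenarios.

The deviation costs you only when the competing bid falls strictly between $23416 and $63514; elsewhere both bids give the same outcome.
$42541: truthful payoff $0, deviation payoff −$19125 → loss $19125.
$21529: outcomes coincide → loss $0.
$26744: truthful payoff $0, deviation payoff −$3328 → loss $3328.
$77784: outcomes coincide → loss $0.
$52977: truthful payoff $0, deviation payoff −$29561 → loss $29561.
$8713: outcomes coincide → loss $0.
Total loss = $19125 + $3328 + $29561 = $52014.

$52014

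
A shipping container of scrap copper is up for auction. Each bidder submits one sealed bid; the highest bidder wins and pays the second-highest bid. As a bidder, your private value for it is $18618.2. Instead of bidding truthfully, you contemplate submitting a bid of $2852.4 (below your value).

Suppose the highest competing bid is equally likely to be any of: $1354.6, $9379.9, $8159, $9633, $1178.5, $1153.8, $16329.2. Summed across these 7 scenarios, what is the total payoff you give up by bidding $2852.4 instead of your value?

$30971.7

The deviation costs you only when the competing bid falls strictly between $2852.4 and $18618.2; elsewhere both bids give the same outcome.
$1354.6: outcomes coincide → loss $0.
$9379.9: truthful payoff $9238.3, deviation payoff $0 → loss $9238.3.
$8159: truthful payoff $10459.2, deviation payoff $0 → loss $10459.2.
$9633: truthful payoff $8985.2, deviation payoff $0 → loss $8985.2.
$1178.5: outcomes coincide → loss $0.
$1153.8: outcomes coincide → loss $0.
$16329.2: truthful payoff $2289, deviation payoff $0 → loss $2289.
Total loss = $9238.3 + $10459.2 + $8985.2 + $2289 = $30971.7.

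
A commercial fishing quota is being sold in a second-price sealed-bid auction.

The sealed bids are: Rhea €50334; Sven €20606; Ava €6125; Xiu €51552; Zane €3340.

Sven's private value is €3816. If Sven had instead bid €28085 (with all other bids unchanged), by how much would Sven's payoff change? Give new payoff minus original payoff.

€0

The highest bid among the other bidders is €51552; Sven's bid doesn't change that.
Original bid €20606: Sven is not highest (top rival bid is €51552); payoff €0.
Alternative bid €28085: Sven is not highest (top rival bid is €51552); payoff €0.
Change in payoff = €0 − (€0) = €0.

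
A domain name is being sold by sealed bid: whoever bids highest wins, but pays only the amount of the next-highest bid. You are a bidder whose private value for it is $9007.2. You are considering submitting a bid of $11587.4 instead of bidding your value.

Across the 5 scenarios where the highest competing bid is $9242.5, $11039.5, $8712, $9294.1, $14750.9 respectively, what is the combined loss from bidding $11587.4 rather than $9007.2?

The deviation costs you only when the competing bid falls strictly between $9007.2 and $11587.4; elsewhere both bids give the same outcome.
$9242.5: truthful payoff $0, deviation payoff −$235.3 → loss $235.3.
$11039.5: truthful payoff $0, deviation payoff −$2032.3 → loss $2032.3.
$8712: outcomes coincide → loss $0.
$9294.1: truthful payoff $0, deviation payoff −$286.9 → loss $286.9.
$14750.9: outcomes coincide → loss $0.
Total loss = $235.3 + $2032.3 + $286.9 = $2554.5.

$2554.5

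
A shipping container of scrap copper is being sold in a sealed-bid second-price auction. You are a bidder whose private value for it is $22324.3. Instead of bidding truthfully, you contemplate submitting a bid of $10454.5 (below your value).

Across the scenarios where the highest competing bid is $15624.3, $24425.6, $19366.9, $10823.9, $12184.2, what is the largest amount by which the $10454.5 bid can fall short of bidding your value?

$11500.4

$15624.3: truthful gives $6700, deviation gives $0 → loss $6700.
$24425.6: same outcome either way → loss $0.
$19366.9: truthful gives $2957.4, deviation gives $0 → loss $2957.4.
$10823.9: truthful gives $11500.4, deviation gives $0 → loss $11500.4.
$12184.2: truthful gives $10140.1, deviation gives $0 → loss $10140.1.
Maximum loss: $11500.4.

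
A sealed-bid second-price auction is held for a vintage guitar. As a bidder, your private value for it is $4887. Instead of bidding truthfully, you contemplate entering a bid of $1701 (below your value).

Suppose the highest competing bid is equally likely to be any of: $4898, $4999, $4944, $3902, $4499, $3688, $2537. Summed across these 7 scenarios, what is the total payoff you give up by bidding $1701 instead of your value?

The deviation costs you only when the competing bid falls strictly between $1701 and $4887; elsewhere both bids give the same outcome.
$4898: outcomes coincide → loss $0.
$4999: outcomes coincide → loss $0.
$4944: outcomes coincide → loss $0.
$3902: truthful payoff $985, deviation payoff $0 → loss $985.
$4499: truthful payoff $388, deviation payoff $0 → loss $388.
$3688: truthful payoff $1199, deviation payoff $0 → loss $1199.
$2537: truthful payoff $2350, deviation payoff $0 → loss $2350.
Total loss = $985 + $388 + $1199 + $2350 = $4922.
Truthful bidding weakly dominates here: raising your bid can only win items priced above your value, and lowering it can only forfeit items priced below.

$4922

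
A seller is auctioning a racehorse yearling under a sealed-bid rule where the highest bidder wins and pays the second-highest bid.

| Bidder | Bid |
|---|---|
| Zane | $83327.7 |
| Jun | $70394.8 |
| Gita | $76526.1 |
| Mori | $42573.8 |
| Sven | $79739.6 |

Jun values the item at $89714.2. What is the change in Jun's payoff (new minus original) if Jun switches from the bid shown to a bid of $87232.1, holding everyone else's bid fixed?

The highest bid among the other bidders is $83327.7; Jun's bid doesn't change that.
Original bid $70394.8: Jun is not highest (top rival bid is $83327.7); payoff $0.
Alternative bid $87232.1: Jun is highest, pays the top rival bid $83327.7; payoff $89714.2 − $83327.7 = $6386.5.
Change in payoff = $6386.5 − ($0) = $6386.5.

$6386.5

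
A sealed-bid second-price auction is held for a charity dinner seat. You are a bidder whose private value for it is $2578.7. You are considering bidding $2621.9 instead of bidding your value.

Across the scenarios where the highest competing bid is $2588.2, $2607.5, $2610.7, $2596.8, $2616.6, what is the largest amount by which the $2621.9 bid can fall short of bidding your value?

$2588.2: truthful gives $0, deviation gives −$9.5 → loss $9.5.
$2607.5: truthful gives $0, deviation gives −$28.8 → loss $28.8.
$2610.7: truthful gives $0, deviation gives −$32 → loss $32.
$2596.8: truthful gives $0, deviation gives −$18.1 → loss $18.1.
$2616.6: truthful gives $0, deviation gives −$37.9 → loss $37.9.
Maximum loss: $37.9.

$37.9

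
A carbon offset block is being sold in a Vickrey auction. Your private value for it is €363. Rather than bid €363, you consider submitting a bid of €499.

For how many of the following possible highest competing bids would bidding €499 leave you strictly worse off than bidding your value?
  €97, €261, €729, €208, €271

0

The deviation hurts exactly when the highest competing bid lies strictly between €363 and €499 — overbidding then wins at a price above your value.
€97: below both → same outcome either way.
€261: below both → same outcome either way.
€729: above both → same outcome either way.
€208: below both → same outcome either way.
€271: below both → same outcome either way.
Count: 0.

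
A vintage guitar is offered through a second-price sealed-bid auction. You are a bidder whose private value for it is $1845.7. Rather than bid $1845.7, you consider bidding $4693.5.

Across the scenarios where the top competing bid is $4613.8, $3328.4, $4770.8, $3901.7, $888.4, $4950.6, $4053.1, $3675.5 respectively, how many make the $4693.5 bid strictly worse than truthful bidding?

5

The deviation hurts exactly when the highest competing bid lies strictly between $1845.7 and $4693.5 — overbidding then wins at a price above your value.
$4613.8: inside the interval → strictly worse (loss $2768.1).
$3328.4: inside the interval → strictly worse (loss $1482.7).
$4770.8: above both → same outcome either way.
$3901.7: inside the interval → strictly worse (loss $2056).
$888.4: below both → same outcome either way.
$4950.6: above both → same outcome either way.
$4053.1: inside the interval → strictly worse (loss $2207.4).
$3675.5: inside the interval → strictly worse (loss $1829.8).
Count: 5.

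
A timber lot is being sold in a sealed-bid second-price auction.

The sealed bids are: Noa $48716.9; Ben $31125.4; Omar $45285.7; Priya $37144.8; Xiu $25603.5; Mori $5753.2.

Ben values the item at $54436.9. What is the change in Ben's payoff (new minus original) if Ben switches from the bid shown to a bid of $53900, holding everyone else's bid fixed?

The highest bid among the other bidders is $48716.9; Ben's bid doesn't change that.
Original bid $31125.4: Ben is not highest (top rival bid is $48716.9); payoff $0.
Alternative bid $53900: Ben is highest, pays the top rival bid $48716.9; payoff $54436.9 − $48716.9 = $5720.
Change in payoff = $5720 − ($0) = $5720.

$5720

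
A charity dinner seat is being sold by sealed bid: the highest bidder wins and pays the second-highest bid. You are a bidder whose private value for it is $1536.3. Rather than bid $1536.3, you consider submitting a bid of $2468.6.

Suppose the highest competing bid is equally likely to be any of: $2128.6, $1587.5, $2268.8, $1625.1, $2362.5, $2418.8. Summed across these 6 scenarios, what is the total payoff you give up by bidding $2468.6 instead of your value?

$3173.5

The deviation costs you only when the competing bid falls strictly between $1536.3 and $2468.6; elsewhere both bids give the same outcome.
$2128.6: truthful payoff $0, deviation payoff −$592.3 → loss $592.3.
$1587.5: truthful payoff $0, deviation payoff −$51.2 → loss $51.2.
$2268.8: truthful payoff $0, deviation payoff −$732.5 → loss $732.5.
$1625.1: truthful payoff $0, deviation payoff −$88.8 → loss $88.8.
$2362.5: truthful payoff $0, deviation payoff −$826.2 → loss $826.2.
$2418.8: truthful payoff $0, deviation payoff −$882.5 → loss $882.5.
Total loss = $592.3 + $51.2 + $732.5 + $88.8 + $826.2 + $882.5 = $3173.5.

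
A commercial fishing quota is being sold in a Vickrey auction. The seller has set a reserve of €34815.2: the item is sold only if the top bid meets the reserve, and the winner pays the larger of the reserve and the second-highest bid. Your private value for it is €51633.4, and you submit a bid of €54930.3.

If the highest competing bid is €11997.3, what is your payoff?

€16818.2

Your bid €54930.3 is the highest and exceeds the reserve.
Price = max(second-highest bid, reserve) = max(€11997.3, €34815.2) = €34815.2.
Payoff = €51633.4 − €34815.2 = €16818.2.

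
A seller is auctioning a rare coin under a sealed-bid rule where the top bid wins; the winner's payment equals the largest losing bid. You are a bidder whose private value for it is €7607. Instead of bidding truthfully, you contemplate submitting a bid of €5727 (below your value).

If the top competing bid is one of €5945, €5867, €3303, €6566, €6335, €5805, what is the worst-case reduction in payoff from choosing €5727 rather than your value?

€5945: truthful gives €1662, deviation gives €0 → loss €1662.
€5867: truthful gives €1740, deviation gives €0 → loss €1740.
€3303: same outcome either way → loss €0.
€6566: truthful gives €1041, deviation gives €0 → loss €1041.
€6335: truthful gives €1272, deviation gives €0 → loss €1272.
€5805: truthful gives €1802, deviation gives €0 → loss €1802.
Maximum loss: €1802.

€1802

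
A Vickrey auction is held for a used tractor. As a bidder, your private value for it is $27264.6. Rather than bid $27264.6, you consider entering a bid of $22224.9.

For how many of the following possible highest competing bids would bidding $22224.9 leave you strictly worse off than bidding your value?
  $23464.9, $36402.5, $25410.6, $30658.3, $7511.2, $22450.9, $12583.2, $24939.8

4

The deviation hurts exactly when the highest competing bid lies strictly between $22224.9 and $27264.6 — underbidding then forfeits a profitable win.
$23464.9: inside the interval → strictly worse (loss $3799.7).
$36402.5: above both → same outcome either way.
$25410.6: inside the interval → strictly worse (loss $1854).
$30658.3: above both → same outcome either way.
$7511.2: below both → same outcome either way.
$22450.9: inside the interval → strictly worse (loss $4813.7).
$12583.2: below both → same outcome either way.
$24939.8: inside the interval → strictly worse (loss $2324.8).
Count: 4.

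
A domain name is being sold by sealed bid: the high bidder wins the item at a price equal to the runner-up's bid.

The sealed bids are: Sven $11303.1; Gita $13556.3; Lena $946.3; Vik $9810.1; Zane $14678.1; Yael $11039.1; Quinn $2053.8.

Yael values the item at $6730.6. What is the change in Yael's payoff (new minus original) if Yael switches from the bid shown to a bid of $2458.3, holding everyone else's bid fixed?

The highest bid among the other bidders is $14678.1; Yael's bid doesn't change that.
Original bid $11039.1: Yael is not highest (top rival bid is $14678.1); payoff $0.
Alternative bid $2458.3: Yael is not highest (top rival bid is $14678.1); payoff $0.
Change in payoff = $0 − ($0) = $0.

$0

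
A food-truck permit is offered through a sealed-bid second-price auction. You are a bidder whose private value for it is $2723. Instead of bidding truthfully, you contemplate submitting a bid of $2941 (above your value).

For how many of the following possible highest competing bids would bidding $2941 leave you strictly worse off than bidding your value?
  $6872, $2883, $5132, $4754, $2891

The deviation hurts exactly when the highest competing bid lies strictly between $2723 and $2941 — overbidding then wins at a price above your value.
$6872: above both → same outcome either way.
$2883: inside the interval → strictly worse (loss $160).
$5132: above both → same outcome either way.
$4754: above both → same outcome either way.
$2891: inside the interval → strictly worse (loss $168).
Count: 2.

2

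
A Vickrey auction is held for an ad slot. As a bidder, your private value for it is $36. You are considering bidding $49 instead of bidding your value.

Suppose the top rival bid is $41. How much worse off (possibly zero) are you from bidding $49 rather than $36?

$5

Bidding your value $36: you lose (since $36 < $41). Payoff $0.
Bidding $49: you win and pay $41. Payoff $36 − $41 = −$5.
The competing bid $41 lies between your value and your inflated bid, so overbidding wins an item priced above your value.
Loss from deviating = $0 − (−$5) = $5.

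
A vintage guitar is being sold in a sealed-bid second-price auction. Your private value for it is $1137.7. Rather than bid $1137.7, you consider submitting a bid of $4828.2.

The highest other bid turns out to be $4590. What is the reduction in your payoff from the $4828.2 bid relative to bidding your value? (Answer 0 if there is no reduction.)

$3452.3

Bidding your value $1137.7: you lose (since $1137.7 < $4590). Payoff $0.
Bidding $4828.2: you win and pay $4590. Payoff $1137.7 − $4590 = −$3452.3.
The competing bid $4590 lies between your value and your inflated bid, so overbidding wins an item priced above your value.
Loss from deviating = $0 − (−$3452.3) = $3452.3.
In a second-price auction your bid sets only whether you win, not what you pay, so bidding your true value is weakly dominant.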